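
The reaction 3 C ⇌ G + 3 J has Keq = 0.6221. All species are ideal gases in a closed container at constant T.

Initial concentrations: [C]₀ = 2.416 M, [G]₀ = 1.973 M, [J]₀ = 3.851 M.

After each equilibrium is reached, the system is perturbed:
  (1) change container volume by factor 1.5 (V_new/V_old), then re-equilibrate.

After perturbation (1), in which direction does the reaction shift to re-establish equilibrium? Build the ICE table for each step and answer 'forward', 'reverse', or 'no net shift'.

Q₀ = 7.99 vs Keq = 0.6221 ⇒ Q>K, reverse
Step 1:
                    C           G           J
  init          2.416       1.973       3.851
  Δ             1.198     -0.3994      -1.198
  eq            3.614       1.574       2.653
  solve Keq expr → x = -0.3994; check Q = 0.6221
Then change container volume by factor 1.5 (V_new/V_old).
Step 2:
                    C           G           J
  init           2.41       1.049       1.768
  Δ           -0.1256     0.04186      0.1256
  eq            2.284       1.091       1.894
  solve Keq expr → x = 0.04186; check Q = 0.6221

Direction: forward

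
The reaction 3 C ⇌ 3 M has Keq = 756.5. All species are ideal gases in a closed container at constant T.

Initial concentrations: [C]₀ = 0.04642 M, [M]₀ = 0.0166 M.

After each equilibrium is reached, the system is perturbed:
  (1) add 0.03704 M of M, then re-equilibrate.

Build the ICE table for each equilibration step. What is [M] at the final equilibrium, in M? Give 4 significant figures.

Q₀ = 0.04573 vs Keq = 756.5 ⇒ Q<K, forward
Step 1:
                  C         M
  Initial   0.04642    0.0166
  Change   -0.04019   0.04019
  Equil    0.006232   0.05679
  solve Keq expr → x = 0.0134; check Q = 756.5
Then add 0.03704 M of M.
Step 2:
                  C         M
  Initial  0.006232   0.09383
  Change   0.003663 -0.003663
  Equil    0.009895   0.09016
  solve Keq expr → x = -0.001221; check Q = 756.5

[M]_eq = 0.09016 M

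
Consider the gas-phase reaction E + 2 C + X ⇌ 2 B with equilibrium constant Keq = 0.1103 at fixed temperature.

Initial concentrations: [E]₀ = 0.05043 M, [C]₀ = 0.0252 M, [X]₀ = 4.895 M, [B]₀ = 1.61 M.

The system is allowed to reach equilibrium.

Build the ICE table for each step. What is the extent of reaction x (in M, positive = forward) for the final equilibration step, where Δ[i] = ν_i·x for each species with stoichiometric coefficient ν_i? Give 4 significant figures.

x = -0.5062 M

Q₀ = 1.6535e+04 vs Keq = 0.1103 ⇒ Q>K, reverse
Step 1:
                    E           C           X           B
  I           0.05043      0.0252       4.895        1.61
  C            0.5062       1.012      0.5062      -1.012
  E            0.5567       1.038       5.401      0.5976
  solve Keq expr → x = -0.5062; check Q = 0.1103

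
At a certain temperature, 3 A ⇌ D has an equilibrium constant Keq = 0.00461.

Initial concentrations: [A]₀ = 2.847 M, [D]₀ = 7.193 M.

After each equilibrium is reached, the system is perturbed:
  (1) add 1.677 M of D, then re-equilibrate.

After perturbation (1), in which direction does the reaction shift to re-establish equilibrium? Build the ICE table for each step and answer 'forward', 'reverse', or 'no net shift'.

Direction: reverse

Q₀ = 0.3117 vs Keq = 0.00461 ⇒ Q>K, reverse
Step 1:
                    A           D
  Initial       2.847       7.193
  Change        7.268      -2.423
  Equil         10.11        4.77
  solve Keq expr → x = -2.423; check Q = 0.00461
Then add 1.677 M of D.
Step 2:
                    A           D
  Initial       10.11       6.447
  Change       0.8935     -0.2978
  Equil         11.01        6.15
  solve Keq expr → x = -0.2978; check Q = 0.00461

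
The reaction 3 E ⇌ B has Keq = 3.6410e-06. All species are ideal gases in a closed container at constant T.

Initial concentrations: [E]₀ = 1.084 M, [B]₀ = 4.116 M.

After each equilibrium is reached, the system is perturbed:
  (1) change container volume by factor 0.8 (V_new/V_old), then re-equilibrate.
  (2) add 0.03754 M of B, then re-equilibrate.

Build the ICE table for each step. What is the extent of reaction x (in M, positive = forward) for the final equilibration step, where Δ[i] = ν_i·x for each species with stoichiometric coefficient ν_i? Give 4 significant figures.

Q₀ = 3.231 vs Keq = 3.6410e-06 ⇒ Q>K, reverse
Step 1:
                    E           B
  I             1.084       4.116
  C             12.32      -4.107
  E             13.41    0.008772
  solve Keq expr → x = -4.107; check Q = 3.6410e-06
Then change container volume by factor 0.8 (V_new/V_old).
Step 2:
                    E           B
  I             16.76     0.01096
  C          -0.01833    0.006111
  E             16.74     0.01708
  solve Keq expr → x = 0.006111; check Q = 3.6410e-06
Then add 0.03754 M of B.
Step 3:
                    E           B
  I             16.74     0.05462
  C            0.1116     -0.0372
  E             16.85     0.01742
  solve Keq expr → x = -0.0372; check Q = 3.6410e-06

x = -0.0372 M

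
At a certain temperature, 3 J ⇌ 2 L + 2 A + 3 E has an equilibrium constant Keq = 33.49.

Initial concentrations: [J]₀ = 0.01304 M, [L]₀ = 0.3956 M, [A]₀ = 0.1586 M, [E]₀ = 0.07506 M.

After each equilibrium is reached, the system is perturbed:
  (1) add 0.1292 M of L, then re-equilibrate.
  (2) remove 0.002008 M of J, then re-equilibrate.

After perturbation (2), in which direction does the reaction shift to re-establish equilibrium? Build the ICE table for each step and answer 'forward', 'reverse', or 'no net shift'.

Q₀ = 0.7508 vs Keq = 33.49 ⇒ Q<K, forward
Step 1:
                  J         L         A         E
  I         0.01304    0.3956    0.1586   0.07506
  C       -0.008791   0.00586   0.00586  0.008791
  E        0.004249    0.4015    0.1645   0.08385
  solve Keq expr → x = 0.00293; check Q = 33.49
Then add 0.1292 M of L.
Step 2:
                  J         L         A         E
  I        0.004249    0.5307    0.1645   0.08385
  C       8.0514e-04 -5.3676e-04 -5.3676e-04 -8.0514e-04
  E        0.005055    0.5301    0.1639   0.08305
  solve Keq expr → x = -2.6838e-04; check Q = 33.49
Then remove 0.002008 M of J.
Step 3:
                  J         L         A         E
  I        0.003047    0.5301    0.1639   0.08305
  C        0.001862 -0.001241 -0.001241 -0.001862
  E        0.004909    0.5289    0.1627   0.08118
  solve Keq expr → x = -6.2067e-04; check Q = 33.49

Direction: reverse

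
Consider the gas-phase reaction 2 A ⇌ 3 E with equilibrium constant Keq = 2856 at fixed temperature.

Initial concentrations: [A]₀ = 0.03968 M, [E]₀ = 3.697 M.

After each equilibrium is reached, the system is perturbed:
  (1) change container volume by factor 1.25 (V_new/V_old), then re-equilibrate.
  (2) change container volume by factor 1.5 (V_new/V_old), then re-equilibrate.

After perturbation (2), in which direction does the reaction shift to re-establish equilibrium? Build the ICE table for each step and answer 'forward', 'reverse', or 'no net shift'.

Direction: forward

Q₀ = 3.2093e+04 vs Keq = 2856 ⇒ Q>K, reverse
Step 1:
                   A          E
  I          0.03968      3.697
  C           0.0864    -0.1296
  E           0.1261      3.567
  solve Keq expr → x = -0.0432; check Q = 2856
Then change container volume by factor 1.25 (V_new/V_old).
Step 2:
                   A          E
  I           0.1009      2.854
  C        -0.009941    0.01491
  E          0.09092      2.869
  solve Keq expr → x = 0.00497; check Q = 2856
Then change container volume by factor 1.5 (V_new/V_old).
Step 3:
                   A          E
  I          0.06062      1.913
  C         -0.01051    0.01577
  E          0.05011      1.928
  solve Keq expr → x = 0.005255; check Q = 2856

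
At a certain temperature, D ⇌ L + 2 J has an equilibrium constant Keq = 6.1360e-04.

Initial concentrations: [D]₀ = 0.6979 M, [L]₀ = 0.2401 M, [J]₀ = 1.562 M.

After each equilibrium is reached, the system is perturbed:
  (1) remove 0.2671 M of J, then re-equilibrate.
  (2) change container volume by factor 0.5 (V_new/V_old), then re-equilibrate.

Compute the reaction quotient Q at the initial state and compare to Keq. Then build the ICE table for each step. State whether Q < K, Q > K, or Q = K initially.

Q₀ = 0.8394; Q > K (proceeds reverse)

Q₀ = 0.8394 vs Keq = 6.1360e-04 ⇒ Q>K, reverse
Step 1:
                   D          L          J
  init        0.6979     0.2401      1.562
  Δ           0.2396    -0.2396    -0.4792
  eq          0.9375 4.9066e-04      1.083
  solve Keq expr → x = -0.2396; check Q = 6.1360e-04
Then remove 0.2671 M of J.
Step 2:
                   D          L          J
  init        0.9375 4.9066e-04     0.8157
  Δ       -3.7203e-04 3.7203e-04 7.4407e-04
  eq          0.9371 8.6269e-04     0.8164
  solve Keq expr → x = 3.7203e-04; check Q = 6.1360e-04
Then change container volume by factor 0.5 (V_new/V_old).
Step 3:
                   D          L          J
  init         1.874   0.001725      1.633
  Δ         0.001292  -0.001292  -0.002585
  eq           1.876 4.3301e-04       1.63
  solve Keq expr → x = -0.001292; check Q = 6.1360e-04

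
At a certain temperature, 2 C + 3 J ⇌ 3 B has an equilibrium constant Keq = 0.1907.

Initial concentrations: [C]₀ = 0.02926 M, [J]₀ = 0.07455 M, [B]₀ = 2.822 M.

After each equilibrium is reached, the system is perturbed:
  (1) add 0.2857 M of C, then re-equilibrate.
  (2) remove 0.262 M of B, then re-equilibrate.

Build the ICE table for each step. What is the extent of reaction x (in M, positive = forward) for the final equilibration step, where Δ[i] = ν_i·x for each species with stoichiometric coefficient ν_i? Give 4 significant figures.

x = 0.04202 M

Q₀ = 6.3355e+07 vs Keq = 0.1907 ⇒ Q>K, reverse
Step 1:
                  C         J         B
  I         0.02926   0.07455     2.822
  C           1.131     1.696    -1.696
  E            1.16     1.771     1.126
  solve Keq expr → x = -0.5655; check Q = 0.1907
Then add 0.2857 M of C.
Step 2:
                  C         J         B
  I           1.446     1.771     1.126
  C        -0.05594  -0.08392   0.08392
  E            1.39     1.687     1.209
  solve Keq expr → x = 0.02797; check Q = 0.1907
Then remove 0.262 M of B.
Step 3:
                  C         J         B
  I            1.39     1.687    0.9475
  C        -0.08404   -0.1261    0.1261
  E           1.306     1.561     1.074
  solve Keq expr → x = 0.04202; check Q = 0.1907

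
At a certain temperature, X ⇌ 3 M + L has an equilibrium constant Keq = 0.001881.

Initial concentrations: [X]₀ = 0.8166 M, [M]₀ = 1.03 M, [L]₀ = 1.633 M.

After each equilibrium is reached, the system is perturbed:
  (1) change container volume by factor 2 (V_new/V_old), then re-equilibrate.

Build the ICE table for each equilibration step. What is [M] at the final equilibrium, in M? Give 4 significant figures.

[M]_eq = 0.1143 M

Q₀ = 2.185 vs Keq = 0.001881 ⇒ Q>K, reverse
Step 1:
                  X         M         L
  I          0.8166      1.03     1.633
  C          0.3045   -0.9134   -0.3045
  E           1.121    0.1166     1.329
  solve Keq expr → x = -0.3045; check Q = 0.001881
Then change container volume by factor 2 (V_new/V_old).
Step 2:
                  X         M         L
  I          0.5605   0.05832    0.6643
  C        -0.01865   0.05596   0.01865
  E          0.5419    0.1143    0.6829
  solve Keq expr → x = 0.01865; check Q = 0.001881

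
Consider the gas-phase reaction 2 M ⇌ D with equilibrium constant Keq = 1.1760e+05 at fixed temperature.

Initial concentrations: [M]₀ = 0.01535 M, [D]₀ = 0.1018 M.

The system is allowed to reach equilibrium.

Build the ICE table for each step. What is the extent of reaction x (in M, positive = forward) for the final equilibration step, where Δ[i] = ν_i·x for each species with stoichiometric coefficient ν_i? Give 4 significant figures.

x = 0.007194 M

Q₀ = 432 vs Keq = 1.1760e+05 ⇒ Q<K, forward
Step 1:
                   M          D
  Initial    0.01535     0.1018
  Change    -0.01439   0.007194
  Equil   9.6271e-04      0.109
  solve Keq expr → x = 0.007194; check Q = 1.1760e+05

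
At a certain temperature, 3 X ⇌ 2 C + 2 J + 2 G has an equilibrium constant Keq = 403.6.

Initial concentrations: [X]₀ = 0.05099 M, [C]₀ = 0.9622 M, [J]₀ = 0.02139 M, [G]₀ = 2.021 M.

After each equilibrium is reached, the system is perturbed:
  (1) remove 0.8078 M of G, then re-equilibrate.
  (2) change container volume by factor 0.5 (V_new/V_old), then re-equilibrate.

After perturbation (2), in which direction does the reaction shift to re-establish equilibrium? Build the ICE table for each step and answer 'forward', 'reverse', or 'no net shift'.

Q₀ = 13.05 vs Keq = 403.6 ⇒ Q<K, forward
Step 1:
                    X           C           J           G
  init        0.05099      0.9622     0.02139       2.021
  Δ          -0.02633     0.01756     0.01756     0.01756
  eq          0.02466      0.9798     0.03895       2.039
  solve Keq expr → x = 0.008778; check Q = 403.6
Then remove 0.8078 M of G.
Step 2:
                    X           C           J           G
  init        0.02466      0.9798     0.03895       1.231
  Δ         -0.005806    0.003871    0.003871    0.003871
  eq          0.01885      0.9836     0.04282       1.235
  solve Keq expr → x = 0.001935; check Q = 403.6
Then change container volume by factor 0.5 (V_new/V_old).
Step 3:
                    X           C           J           G
  init         0.0377       1.967     0.08563       2.469
  Δ           0.02632    -0.01755    -0.01755    -0.01755
  eq          0.06402        1.95     0.06808       2.452
  solve Keq expr → x = -0.008774; check Q = 403.6

Direction: reverse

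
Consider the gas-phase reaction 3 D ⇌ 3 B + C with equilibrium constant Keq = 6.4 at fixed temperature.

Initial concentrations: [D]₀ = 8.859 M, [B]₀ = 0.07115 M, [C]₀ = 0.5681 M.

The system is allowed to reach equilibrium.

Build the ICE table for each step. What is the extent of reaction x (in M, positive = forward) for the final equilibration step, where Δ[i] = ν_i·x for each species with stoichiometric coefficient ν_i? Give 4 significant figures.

x = 1.718 M

Q₀ = 2.9430e-07 vs Keq = 6.4 ⇒ Q<K, forward
Step 1:
                  D         B         C
  init        8.859   0.07115    0.5681
  Δ          -5.153     5.153     1.718
  eq          3.706     5.224     2.286
  solve Keq expr → x = 1.718; check Q = 6.4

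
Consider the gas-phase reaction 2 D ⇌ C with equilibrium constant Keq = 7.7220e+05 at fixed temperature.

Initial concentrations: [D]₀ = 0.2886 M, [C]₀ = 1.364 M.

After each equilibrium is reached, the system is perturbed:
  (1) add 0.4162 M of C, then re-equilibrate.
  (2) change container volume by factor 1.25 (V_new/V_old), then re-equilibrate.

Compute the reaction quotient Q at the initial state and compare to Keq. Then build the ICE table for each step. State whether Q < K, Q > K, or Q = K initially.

Q₀ = 16.38 vs Keq = 7.7220e+05 ⇒ Q<K, forward
Step 1:
                   D          C
  Initial     0.2886      1.364
  Change     -0.2872     0.1436
  Equil     0.001397      1.508
  solve Keq expr → x = 0.1436; check Q = 7.7220e+05
Then add 0.4162 M of C.
Step 2:
                   D          C
  Initial   0.001397      1.924
  Change  1.8109e-04 -9.0546e-05
  Equil     0.001578      1.924
  solve Keq expr → x = -9.0546e-05; check Q = 7.7220e+05
Then change container volume by factor 1.25 (V_new/V_old).
Step 3:
                   D          C
  Initial   0.001263      1.539
  Change  1.4901e-04 -7.4503e-05
  Equil     0.001412      1.539
  solve Keq expr → x = -7.4503e-05; check Q = 7.7220e+05

Q₀ = 16.38; Q < K (proceeds forward)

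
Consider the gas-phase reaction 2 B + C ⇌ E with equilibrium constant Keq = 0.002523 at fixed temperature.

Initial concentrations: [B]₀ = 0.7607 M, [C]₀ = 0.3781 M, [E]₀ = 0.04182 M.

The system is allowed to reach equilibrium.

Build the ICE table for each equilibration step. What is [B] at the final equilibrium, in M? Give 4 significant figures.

[B]_eq = 0.8428 M

Q₀ = 0.1911 vs Keq = 0.002523 ⇒ Q>K, reverse
Step 1:
                    B           C           E
  I            0.7607      0.3781     0.04182
  C           0.08214     0.04107    -0.04107
  E            0.8428      0.4192  7.5127e-04
  solve Keq expr → x = -0.04107; check Q = 0.002523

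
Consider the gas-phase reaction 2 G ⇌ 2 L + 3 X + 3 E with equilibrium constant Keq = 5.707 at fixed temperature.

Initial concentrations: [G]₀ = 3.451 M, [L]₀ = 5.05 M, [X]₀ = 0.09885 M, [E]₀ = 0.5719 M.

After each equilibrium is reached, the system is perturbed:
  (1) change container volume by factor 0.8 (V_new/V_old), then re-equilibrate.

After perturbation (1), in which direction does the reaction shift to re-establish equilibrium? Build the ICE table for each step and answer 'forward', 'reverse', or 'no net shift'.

Direction: reverse

Q₀ = 3.8689e-04 vs Keq = 5.707 ⇒ Q<K, forward
Step 1:
                    G           L           X           E
  I             3.451        5.05     0.09885      0.5719
  C           -0.5138      0.5138      0.7706      0.7706
  E             2.937       5.564      0.8695       1.343
  solve Keq expr → x = 0.2569; check Q = 5.707
Then change container volume by factor 0.8 (V_new/V_old).
Step 2:
                    G           L           X           E
  I             3.672       6.955       1.087       1.678
  C            0.1595     -0.1595     -0.2393     -0.2393
  E             3.831       6.795      0.8476       1.439
  solve Keq expr → x = -0.07975; check Q = 5.707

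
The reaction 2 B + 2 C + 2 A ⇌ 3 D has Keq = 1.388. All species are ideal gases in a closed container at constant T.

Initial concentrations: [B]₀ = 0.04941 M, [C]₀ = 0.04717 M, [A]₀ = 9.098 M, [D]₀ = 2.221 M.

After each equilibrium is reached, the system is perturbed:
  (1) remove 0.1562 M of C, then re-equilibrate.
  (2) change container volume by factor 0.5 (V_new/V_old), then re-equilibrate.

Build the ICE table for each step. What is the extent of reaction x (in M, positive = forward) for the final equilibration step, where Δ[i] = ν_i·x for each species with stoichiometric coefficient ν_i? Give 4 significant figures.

x = 0.1376 M

Q₀ = 2.4366e+04 vs Keq = 1.388 ⇒ Q>K, reverse
Step 1:
                   B          C          A          D
  Initial    0.04941    0.04717      9.098      2.221
  Change      0.3857     0.3857     0.3857    -0.5786
  Equil       0.4352     0.4329      9.484      1.642
  solve Keq expr → x = -0.1929; check Q = 1.388
Then remove 0.1562 M of C.
Step 2:
                   B          C          A          D
  Initial     0.4352     0.2767      9.484      1.642
  Change      0.0648     0.0648     0.0648    -0.0972
  Equil          0.5     0.3415      9.549      1.545
  solve Keq expr → x = -0.0324; check Q = 1.388
Then change container volume by factor 0.5 (V_new/V_old).
Step 3:
                   B          C          A          D
  Initial     0.9999      0.683       19.1       3.09
  Change     -0.2751    -0.2751    -0.2751     0.4127
  Equil       0.7248     0.4079      18.82      3.503
  solve Keq expr → x = 0.1376; check Q = 1.388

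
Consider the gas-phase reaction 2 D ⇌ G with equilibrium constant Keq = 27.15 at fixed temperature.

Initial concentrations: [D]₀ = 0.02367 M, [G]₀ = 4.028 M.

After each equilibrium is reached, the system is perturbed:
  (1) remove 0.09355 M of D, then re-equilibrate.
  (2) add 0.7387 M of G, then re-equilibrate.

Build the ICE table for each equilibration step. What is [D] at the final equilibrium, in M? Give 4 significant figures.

Q₀ = 7189 vs Keq = 27.15 ⇒ Q>K, reverse
Step 1:
                    D           G
  Initial     0.02367       4.028
  Change        0.353     -0.1765
  Equil        0.3766       3.852
  solve Keq expr → x = -0.1765; check Q = 27.15
Then remove 0.09355 M of D.
Step 2:
                    D           G
  Initial      0.2831       3.852
  Change      0.09131    -0.04566
  Equil        0.3744       3.806
  solve Keq expr → x = -0.04566; check Q = 27.15
Then add 0.7387 M of G.
Step 3:
                    D           G
  Initial      0.3744       4.545
  Change      0.03396    -0.01698
  Equil        0.4084       4.528
  solve Keq expr → x = -0.01698; check Q = 27.15

[D]_eq = 0.4084 M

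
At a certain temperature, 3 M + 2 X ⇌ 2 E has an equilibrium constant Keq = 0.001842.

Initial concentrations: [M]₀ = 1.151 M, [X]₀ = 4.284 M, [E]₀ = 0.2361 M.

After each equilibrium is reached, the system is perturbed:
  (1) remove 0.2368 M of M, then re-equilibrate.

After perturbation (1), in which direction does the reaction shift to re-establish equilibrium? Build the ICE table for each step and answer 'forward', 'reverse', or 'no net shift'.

Direction: reverse

Q₀ = 0.001992 vs Keq = 0.001842 ⇒ Q>K, reverse
Step 1:
                    M           X           E
  Initial       1.151       4.284      0.2361
  Change     0.009068    0.006045   -0.006045
  Equil          1.16        4.29      0.2301
  solve Keq expr → x = -0.003023; check Q = 0.001842
Then remove 0.2368 M of M.
Step 2:
                    M           X           E
  Initial      0.9233        4.29      0.2301
  Change      0.06912     0.04608    -0.04608
  Equil        0.9924       4.336       0.184
  solve Keq expr → x = -0.02304; check Q = 0.001842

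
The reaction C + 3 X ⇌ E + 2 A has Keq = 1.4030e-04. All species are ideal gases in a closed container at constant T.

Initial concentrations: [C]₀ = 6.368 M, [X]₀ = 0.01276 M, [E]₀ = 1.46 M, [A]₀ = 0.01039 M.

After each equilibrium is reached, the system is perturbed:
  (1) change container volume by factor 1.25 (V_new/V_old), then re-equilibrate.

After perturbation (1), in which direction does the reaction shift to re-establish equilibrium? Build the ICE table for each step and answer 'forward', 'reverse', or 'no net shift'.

Q₀ = 11.91 vs Keq = 1.4030e-04 ⇒ Q>K, reverse
Step 1:
                   C          X          E          A
  init         6.368    0.01276       1.46    0.01039
  Δ         0.005136    0.01541  -0.005136   -0.01027
  eq           6.373    0.02817      1.455 1.1721e-04
  solve Keq expr → x = -0.005136; check Q = 1.4030e-04
Then change container volume by factor 1.25 (V_new/V_old).
Step 2:
                   C          X          E          A
  init         5.099    0.02254      1.164 9.3766e-05
  Δ       4.9084e-06 1.4725e-05 -4.9084e-06 -9.8167e-06
  eq           5.099    0.02255      1.164 8.3949e-05
  solve Keq expr → x = -4.9084e-06; check Q = 1.4030e-04

Direction: reverse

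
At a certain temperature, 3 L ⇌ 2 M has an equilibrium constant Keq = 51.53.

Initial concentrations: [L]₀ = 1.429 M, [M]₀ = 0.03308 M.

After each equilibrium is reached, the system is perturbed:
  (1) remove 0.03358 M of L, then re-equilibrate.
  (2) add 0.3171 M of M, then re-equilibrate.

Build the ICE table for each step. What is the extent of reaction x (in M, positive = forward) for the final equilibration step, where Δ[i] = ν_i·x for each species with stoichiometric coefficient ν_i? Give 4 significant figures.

Q₀ = 3.7500e-04 vs Keq = 51.53 ⇒ Q<K, forward
Step 1:
                   L          M
  I            1.429    0.03308
  C           -1.192     0.7947
  E           0.2369     0.8278
  solve Keq expr → x = 0.3974; check Q = 51.53
Then remove 0.03358 M of L.
Step 2:
                   L          M
  I           0.2033     0.8278
  C          0.02978   -0.01985
  E           0.2331      0.808
  solve Keq expr → x = -0.009926; check Q = 51.53
Then add 0.3171 M of M.
Step 3:
                   L          M
  I           0.2331      1.125
  C          0.05162   -0.03441
  E           0.2847      1.091
  solve Keq expr → x = -0.01721; check Q = 51.53

x = -0.01721 M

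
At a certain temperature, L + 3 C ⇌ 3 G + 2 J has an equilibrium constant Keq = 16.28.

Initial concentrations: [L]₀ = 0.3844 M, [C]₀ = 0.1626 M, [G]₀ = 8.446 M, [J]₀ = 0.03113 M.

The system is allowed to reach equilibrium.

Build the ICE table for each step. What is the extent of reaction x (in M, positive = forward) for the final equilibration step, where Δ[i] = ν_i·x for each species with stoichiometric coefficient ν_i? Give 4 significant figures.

Q₀ = 353.3 vs Keq = 16.28 ⇒ Q>K, reverse
Step 1:
                  L         C         G         J
  Initial    0.3844    0.1626     8.446   0.03113
  Change    0.01106   0.03318  -0.03318  -0.02212
  Equil      0.3955    0.1958     8.413  0.009008
  solve Keq expr → x = -0.01106; check Q = 16.28

x = -0.01106 M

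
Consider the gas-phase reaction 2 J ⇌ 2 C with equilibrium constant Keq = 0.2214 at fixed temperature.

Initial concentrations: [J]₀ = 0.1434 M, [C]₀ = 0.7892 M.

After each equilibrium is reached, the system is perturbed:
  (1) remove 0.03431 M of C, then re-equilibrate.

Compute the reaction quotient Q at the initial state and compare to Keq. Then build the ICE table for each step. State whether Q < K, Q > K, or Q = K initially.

Q₀ = 30.29 vs Keq = 0.2214 ⇒ Q>K, reverse
Step 1:
                   J          C
  I           0.1434     0.7892
  C           0.4908    -0.4908
  E           0.6342     0.2984
  solve Keq expr → x = -0.2454; check Q = 0.2214
Then remove 0.03431 M of C.
Step 2:
                   J          C
  I           0.6342     0.2641
  C         -0.02333    0.02333
  E           0.6109     0.2874
  solve Keq expr → x = 0.01167; check Q = 0.2214

Q₀ = 30.29; Q > K (proceeds reverse)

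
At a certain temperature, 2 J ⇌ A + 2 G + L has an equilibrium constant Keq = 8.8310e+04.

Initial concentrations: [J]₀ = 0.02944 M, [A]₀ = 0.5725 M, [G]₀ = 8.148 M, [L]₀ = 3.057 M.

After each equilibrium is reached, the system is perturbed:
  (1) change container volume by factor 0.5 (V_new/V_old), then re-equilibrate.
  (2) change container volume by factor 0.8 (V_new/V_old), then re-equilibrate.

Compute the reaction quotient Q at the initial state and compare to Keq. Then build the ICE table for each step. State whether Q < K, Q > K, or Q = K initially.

Q₀ = 1.3406e+05; Q > K (proceeds reverse)

Q₀ = 1.3406e+05 vs Keq = 8.8310e+04 ⇒ Q>K, reverse
Step 1:
                   J          A          G          L
  init       0.02944     0.5725      8.148      3.057
  Δ         0.006678  -0.003339  -0.006678  -0.003339
  eq         0.03612     0.5692      8.141      3.054
  solve Keq expr → x = -0.003339; check Q = 8.8310e+04
Then change container volume by factor 0.5 (V_new/V_old).
Step 2:
                   J          A          G          L
  init       0.07224      1.138      16.28      6.107
  Δ          0.06902   -0.03451   -0.06902   -0.03451
  eq          0.1413      1.104      16.21      6.073
  solve Keq expr → x = -0.03451; check Q = 8.8310e+04
Then change container volume by factor 0.8 (V_new/V_old).
Step 3:
                   J          A          G          L
  init        0.1766       1.38      20.27      7.591
  Δ          0.04172   -0.02086   -0.04172   -0.02086
  eq          0.2183      1.359      20.23       7.57
  solve Keq expr → x = -0.02086; check Q = 8.8310e+04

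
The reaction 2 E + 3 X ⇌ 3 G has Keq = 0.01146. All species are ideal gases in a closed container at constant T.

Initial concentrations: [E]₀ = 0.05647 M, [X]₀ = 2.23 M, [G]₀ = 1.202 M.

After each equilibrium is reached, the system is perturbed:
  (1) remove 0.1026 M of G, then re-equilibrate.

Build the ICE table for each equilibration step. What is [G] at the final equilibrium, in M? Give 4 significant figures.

Q₀ = 49.11 vs Keq = 0.01146 ⇒ Q>K, reverse
Step 1:
                    E           X           G
  Initial     0.05647        2.23       1.202
  Change       0.4989      0.7483     -0.7483
  Equil        0.5554       2.978      0.4537
  solve Keq expr → x = -0.2494; check Q = 0.01146
Then remove 0.1026 M of G.
Step 2:
                    E           X           G
  Initial      0.5554       2.978      0.3511
  Change     -0.04523    -0.06785     0.06785
  Equil        0.5101        2.91      0.4189
  solve Keq expr → x = 0.02262; check Q = 0.01146

[G]_eq = 0.4189 M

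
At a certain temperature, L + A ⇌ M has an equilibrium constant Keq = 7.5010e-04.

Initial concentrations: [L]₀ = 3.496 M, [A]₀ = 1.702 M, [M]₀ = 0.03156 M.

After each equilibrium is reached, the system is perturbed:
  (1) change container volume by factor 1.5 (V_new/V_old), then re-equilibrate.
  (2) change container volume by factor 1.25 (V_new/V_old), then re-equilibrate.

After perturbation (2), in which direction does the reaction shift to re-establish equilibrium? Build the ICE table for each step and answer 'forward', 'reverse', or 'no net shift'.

Direction: reverse

Q₀ = 0.005304 vs Keq = 7.5010e-04 ⇒ Q>K, reverse
Step 1:
                  L         A         M
  I           3.496     1.702   0.03156
  C         0.02699   0.02699  -0.02699
  E           3.523     1.729  0.004569
  solve Keq expr → x = -0.02699; check Q = 7.5010e-04
Then change container volume by factor 1.5 (V_new/V_old).
Step 2:
                  L         A         M
  I           2.349     1.153  0.003046
  C        0.001013  0.001013 -0.001013
  E            2.35     1.154  0.002033
  solve Keq expr → x = -0.001013; check Q = 7.5010e-04
Then change container volume by factor 1.25 (V_new/V_old).
Step 3:
                  L         A         M
  I            1.88    0.9229  0.001627
  C       3.2465e-04 3.2465e-04 -3.2465e-04
  E            1.88    0.9233  0.001302
  solve Keq expr → x = -3.2465e-04; check Q = 7.5010e-04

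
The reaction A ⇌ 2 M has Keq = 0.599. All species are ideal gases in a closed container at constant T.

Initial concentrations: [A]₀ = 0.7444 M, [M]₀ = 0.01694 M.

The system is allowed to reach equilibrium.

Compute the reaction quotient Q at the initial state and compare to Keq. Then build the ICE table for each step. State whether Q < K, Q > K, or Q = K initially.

Q₀ = 3.8550e-04 vs Keq = 0.599 ⇒ Q<K, forward
Step 1:
                  A         M
  Initial    0.7444   0.01694
  Change    -0.2607    0.5213
  Equil      0.4837    0.5383
  solve Keq expr → x = 0.2607; check Q = 0.599

Q₀ = 3.8550e-04; Q < K (proceeds forward)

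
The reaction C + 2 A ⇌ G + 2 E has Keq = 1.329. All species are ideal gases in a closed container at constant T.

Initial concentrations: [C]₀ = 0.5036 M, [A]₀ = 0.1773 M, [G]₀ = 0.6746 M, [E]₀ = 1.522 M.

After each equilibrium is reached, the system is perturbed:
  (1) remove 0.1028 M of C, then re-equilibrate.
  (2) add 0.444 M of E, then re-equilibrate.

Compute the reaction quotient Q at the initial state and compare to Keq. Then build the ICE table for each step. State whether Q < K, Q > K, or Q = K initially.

Q₀ = 98.71; Q > K (proceeds reverse)

Q₀ = 98.71 vs Keq = 1.329 ⇒ Q>K, reverse
Step 1:
                  C         A         G         E
  init       0.5036    0.1773    0.6746     1.522
  Δ          0.2474    0.4948   -0.2474   -0.4948
  eq          0.751    0.6721    0.4272     1.027
  solve Keq expr → x = -0.2474; check Q = 1.329
Then remove 0.1028 M of C.
Step 2:
                  C         A         G         E
  init       0.6482    0.6721    0.4272     1.027
  Δ         0.01075    0.0215  -0.01075   -0.0215
  eq         0.6589    0.6936    0.4165     1.006
  solve Keq expr → x = -0.01075; check Q = 1.329
Then add 0.444 M of E.
Step 3:
                  C         A         G         E
  init       0.6589    0.6936    0.4165      1.45
  Δ         0.05972    0.1194  -0.05972   -0.1194
  eq         0.7187     0.813    0.3567      1.33
  solve Keq expr → x = -0.05972; check Q = 1.329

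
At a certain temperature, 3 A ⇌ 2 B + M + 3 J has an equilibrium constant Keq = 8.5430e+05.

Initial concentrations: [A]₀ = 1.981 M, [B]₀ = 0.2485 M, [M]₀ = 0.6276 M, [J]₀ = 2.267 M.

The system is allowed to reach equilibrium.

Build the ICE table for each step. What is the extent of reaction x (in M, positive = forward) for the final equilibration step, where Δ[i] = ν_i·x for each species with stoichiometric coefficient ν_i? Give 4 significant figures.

Q₀ = 0.05808 vs Keq = 8.5430e+05 ⇒ Q<K, forward
Step 1:
                    A           B           M           J
  Initial       1.981      0.2485      0.6276       2.267
  Change       -1.918       1.278      0.6392       1.918
  Equil       0.06328       1.527       1.267       4.185
  solve Keq expr → x = 0.6392; check Q = 8.5430e+05

x = 0.6392 M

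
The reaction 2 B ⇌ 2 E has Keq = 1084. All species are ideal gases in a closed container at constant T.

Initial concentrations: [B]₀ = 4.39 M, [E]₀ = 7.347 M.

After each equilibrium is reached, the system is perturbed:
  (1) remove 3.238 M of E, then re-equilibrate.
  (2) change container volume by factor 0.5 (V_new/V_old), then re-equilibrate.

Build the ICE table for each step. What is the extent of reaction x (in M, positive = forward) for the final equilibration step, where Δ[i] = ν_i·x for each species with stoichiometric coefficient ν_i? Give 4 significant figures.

Q₀ = 2.801 vs Keq = 1084 ⇒ Q<K, forward
Step 1:
                   B          E
  Initial       4.39      7.347
  Change      -4.044      4.044
  Equil        0.346      11.39
  solve Keq expr → x = 2.022; check Q = 1084
Then remove 3.238 M of E.
Step 2:
                   B          E
  Initial      0.346      8.153
  Change    -0.09545    0.09545
  Equil       0.2505      8.248
  solve Keq expr → x = 0.04772; check Q = 1084
Then change container volume by factor 0.5 (V_new/V_old).
Step 3:
                   B          E
  Initial     0.5011       16.5
  Change           0          0
  Equil       0.5011       16.5
  solve Keq expr → x = 0; check Q = 1084

x = 0 M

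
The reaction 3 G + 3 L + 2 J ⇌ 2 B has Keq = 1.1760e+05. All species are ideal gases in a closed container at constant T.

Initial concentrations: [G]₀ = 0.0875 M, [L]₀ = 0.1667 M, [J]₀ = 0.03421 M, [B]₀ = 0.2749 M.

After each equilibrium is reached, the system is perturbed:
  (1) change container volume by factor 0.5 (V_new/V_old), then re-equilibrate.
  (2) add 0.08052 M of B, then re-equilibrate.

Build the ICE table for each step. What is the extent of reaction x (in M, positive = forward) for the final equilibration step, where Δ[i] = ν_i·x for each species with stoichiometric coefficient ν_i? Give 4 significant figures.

x = -0.002282 M

Q₀ = 2.0807e+07 vs Keq = 1.1760e+05 ⇒ Q>K, reverse
Step 1:
                    G           L           J           B
  Initial      0.0875      0.1667     0.03421      0.2749
  Change      0.07502     0.07502     0.05001    -0.05001
  Equil        0.1625      0.2417     0.08422      0.2249
  solve Keq expr → x = -0.02501; check Q = 1.1760e+05
Then change container volume by factor 0.5 (V_new/V_old).
Step 2:
                    G           L           J           B
  Initial       0.325      0.4834      0.1684      0.4498
  Change      -0.1274     -0.1274    -0.08493     0.08493
  Equil        0.1977      0.3561     0.08352      0.5347
  solve Keq expr → x = 0.04246; check Q = 1.1760e+05
Then add 0.08052 M of B.
Step 3:
                    G           L           J           B
  Initial      0.1977      0.3561     0.08352      0.6152
  Change     0.006845    0.006845    0.004563   -0.004563
  Equil        0.2045      0.3629     0.08808      0.6107
  solve Keq expr → x = -0.002282; check Q = 1.1760e+05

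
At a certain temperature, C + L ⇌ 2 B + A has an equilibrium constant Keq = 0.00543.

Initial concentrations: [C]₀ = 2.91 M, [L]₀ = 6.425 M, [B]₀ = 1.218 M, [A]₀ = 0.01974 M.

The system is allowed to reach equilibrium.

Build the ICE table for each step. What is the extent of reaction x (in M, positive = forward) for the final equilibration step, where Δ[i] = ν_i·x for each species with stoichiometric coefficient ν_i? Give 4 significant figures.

Q₀ = 0.001566 vs Keq = 0.00543 ⇒ Q<K, forward
Step 1:
                   C          L          B          A
  I             2.91      6.425      1.218    0.01974
  C         -0.03944   -0.03944    0.07888    0.03944
  E            2.871      6.386      1.297    0.05918
  solve Keq expr → x = 0.03944; check Q = 0.00543

x = 0.03944 M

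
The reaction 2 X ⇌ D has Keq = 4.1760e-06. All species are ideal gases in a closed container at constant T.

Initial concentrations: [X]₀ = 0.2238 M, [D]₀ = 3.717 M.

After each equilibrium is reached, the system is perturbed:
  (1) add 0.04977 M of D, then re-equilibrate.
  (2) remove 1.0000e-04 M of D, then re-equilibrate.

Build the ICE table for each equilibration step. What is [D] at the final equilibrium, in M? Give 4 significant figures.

[D]_eq = 2.5125e-04 M

Q₀ = 74.21 vs Keq = 4.1760e-06 ⇒ Q>K, reverse
Step 1:
                    X           D
  Initial      0.2238       3.717
  Change        7.434      -3.717
  Equil         7.657  2.4486e-04
  solve Keq expr → x = -3.717; check Q = 4.1760e-06
Then add 0.04977 M of D.
Step 2:
                    X           D
  Initial       7.657     0.05001
  Change      0.09953    -0.04976
  Equil         7.757  2.5126e-04
  solve Keq expr → x = -0.04976; check Q = 4.1760e-06
Then remove 1.0000e-04 M of D.
Step 3:
                    X           D
  Initial       7.757  1.5126e-04
  Change  -1.9997e-04  9.9987e-05
  Equil         7.757  2.5125e-04
  solve Keq expr → x = 9.9987e-05; check Q = 4.1760e-06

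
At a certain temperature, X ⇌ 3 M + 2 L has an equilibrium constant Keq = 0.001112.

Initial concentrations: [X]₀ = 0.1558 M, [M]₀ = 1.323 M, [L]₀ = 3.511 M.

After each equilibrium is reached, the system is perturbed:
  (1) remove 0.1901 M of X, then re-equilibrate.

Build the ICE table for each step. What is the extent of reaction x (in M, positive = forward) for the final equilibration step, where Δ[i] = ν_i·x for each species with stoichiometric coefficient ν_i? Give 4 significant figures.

x = -0.001823 M

Q₀ = 183.2 vs Keq = 0.001112 ⇒ Q>K, reverse
Step 1:
                  X         M         L
  init       0.1558     1.323     3.511
  Δ           0.426    -1.278    -0.852
  eq         0.5818   0.04506     2.659
  solve Keq expr → x = -0.426; check Q = 0.001112
Then remove 0.1901 M of X.
Step 2:
                  X         M         L
  init       0.3917   0.04506     2.659
  Δ        0.001823  -0.00547 -0.003647
  eq         0.3935   0.03959     2.655
  solve Keq expr → x = -0.001823; check Q = 0.001112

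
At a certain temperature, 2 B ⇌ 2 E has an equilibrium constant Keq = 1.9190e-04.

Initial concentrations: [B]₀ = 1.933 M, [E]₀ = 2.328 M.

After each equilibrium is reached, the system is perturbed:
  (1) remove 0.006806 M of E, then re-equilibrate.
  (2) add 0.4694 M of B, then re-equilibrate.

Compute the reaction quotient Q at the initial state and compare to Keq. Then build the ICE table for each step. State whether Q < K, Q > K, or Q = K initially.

Q₀ = 1.45 vs Keq = 1.9190e-04 ⇒ Q>K, reverse
Step 1:
                  B         E
  Initial     1.933     2.328
  Change       2.27     -2.27
  Equil       4.203   0.05822
  solve Keq expr → x = -1.135; check Q = 1.9190e-04
Then remove 0.006806 M of E.
Step 2:
                  B         E
  Initial     4.203   0.05141
  Change  -0.006713  0.006713
  Equil       4.196   0.05813
  solve Keq expr → x = 0.003357; check Q = 1.9190e-04
Then add 0.4694 M of B.
Step 3:
                  B         E
  Initial     4.665   0.05813
  Change  -0.006414  0.006414
  Equil       4.659   0.06454
  solve Keq expr → x = 0.003207; check Q = 1.9190e-04

Q₀ = 1.45; Q > K (proceeds reverse)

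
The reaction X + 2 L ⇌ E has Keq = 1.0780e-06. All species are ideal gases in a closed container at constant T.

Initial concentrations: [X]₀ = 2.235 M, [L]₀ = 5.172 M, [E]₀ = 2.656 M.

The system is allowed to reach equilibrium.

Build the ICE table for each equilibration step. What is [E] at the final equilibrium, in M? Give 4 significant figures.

Q₀ = 0.04443 vs Keq = 1.0780e-06 ⇒ Q>K, reverse
Step 1:
                  X         L         E
  init        2.235     5.172     2.656
  Δ           2.655     5.311    -2.655
  eq           4.89     10.48 5.7933e-04
  solve Keq expr → x = -2.655; check Q = 1.0780e-06

[E]_eq = 5.7933e-04 M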